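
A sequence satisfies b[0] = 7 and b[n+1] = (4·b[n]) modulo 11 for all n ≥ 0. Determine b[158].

8

Computing terms: b[0] = 7, b[1] = 6, b[2] = 2, b[3] = 8, b[4] = 10, b[5] = 7.
Since b[5] = b[0] = 7, the sequence is periodic with period 5.
(158 - 0) mod 5 = 3, so b[158] = b[3] = 8.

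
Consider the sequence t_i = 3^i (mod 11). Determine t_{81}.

t_1 = 3; t_2 = 9; t_3 = 5; t_4 = 4; t_5 = 1; t_6 = 3.
Since t_6 = t_1 = 3, the sequence is periodic with period 5.
(81 - 1) mod 5 = 0, so t_{81} = t_1 = 3.

3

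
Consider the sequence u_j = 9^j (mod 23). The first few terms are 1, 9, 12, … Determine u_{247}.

8

Computing terms: u_0 = 1,  u_1 = 9,  u_2 = 12,  u_3 = 16,  u_4 = 6,  u_5 = 8,  u_6 = 3,  u_7 = 4,  u_8 = 13,  u_9 = 2,  u_{10} = 18,  u_{11} = 1.
The sequence repeats with period 11.
(247 - 0) mod 11 = 5, so u_{247} = u_5 = 8.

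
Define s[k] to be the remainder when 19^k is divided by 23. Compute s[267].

s[1] = 19,  s[2] = 16,  s[3] = 5,  s[4] = 3,  s[5] = 11,  s[6] = 2,  s[7] = 15,  s[8] = 9,  s[9] = 10,  s[10] = 6,  s[11] = 22,  s[12] = 4,  s[13] = 7,  s[14] = 18,  s[15] = 20,  s[16] = 12,  s[17] = 21,  s[18] = 8,  s[19] = 14,  s[20] = 13,  s[21] = 17,  s[22] = 1,  s[23] = 19.
The sequence repeats with period 22.
(267 - 1) mod 22 = 2, so s[267] = s[3] = 5.

5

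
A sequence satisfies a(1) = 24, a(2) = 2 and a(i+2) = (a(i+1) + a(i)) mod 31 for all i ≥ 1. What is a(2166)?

20

Computing terms: a(1) = 24,  a(2) = 2,  a(3) = 26,  a(4) = 28,  a(5) = 23,  a(6) = 20,  a(7) = 12,  a(8) = 1,  a(9) = 13,  a(10) = 14,  a(11) = 27,  a(12) = 10,  a(13) = 6,  a(14) = 16,  a(15) = 22,  a(16) = 7,  a(17) = 29,  a(18) = 5,  a(19) = 3,  a(20) = 8,  a(21) = 11,  a(22) = 19,  a(23) = 30,  a(24) = 18,  a(25) = 17,  a(26) = 4,  a(27) = 21,  a(28) = 25,  a(29) = 15,  a(30) = 9,  a(31) = 24,  a(32) = 2.
The sequence repeats with period 30.
So a(2166) = a(1 + ((2166-1) mod 30)) = a(6) = 20.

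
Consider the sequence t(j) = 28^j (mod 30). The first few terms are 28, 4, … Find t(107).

22

Listing terms: t(1) = 28,  t(2) = 4,  t(3) = 22,  t(4) = 16,  t(5) = 28.
Since t(5) = t(1) = 28, the sequence is periodic with period 4.
So t(107) = t(1 + ((107-1) mod 4)) = t(3) = 22.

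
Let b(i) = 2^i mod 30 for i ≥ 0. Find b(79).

8

b(0) = 1; b(1) = 2; b(2) = 4; b(3) = 8; b(4) = 16; b(5) = 2.
Since b(5) = b(1) = 2, the sequence is eventually periodic: after a pre-period of length 1 it cycles with period 4.
For i ≥ 1, b(i) depends only on (i - 1) mod 4. (79 - 1) mod 4 = 2, so b(79) = b(3) = 8.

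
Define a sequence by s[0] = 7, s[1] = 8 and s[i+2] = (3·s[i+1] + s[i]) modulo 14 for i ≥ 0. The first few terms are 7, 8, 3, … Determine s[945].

1

Listing terms: s[0] = 7, s[1] = 8, s[2] = 3, s[3] = 3, s[4] = 12, s[5] = 11, s[6] = 3, s[7] = 6, s[8] = 7, s[9] = 13, s[10] = 4, s[11] = 11, s[12] = 9, s[13] = 10, s[14] = 11, s[15] = 1, s[16] = 0, s[17] = 1, s[18] = 3, s[19] = 10, s[20] = 5, s[21] = 11, s[22] = 10, s[23] = 13, s[24] = 7, s[25] = 6, s[26] = 11, s[27] = 11, s[28] = 2, s[29] = 3, s[30] = 11, s[31] = 8, s[32] = 7, s[33] = 1, s[34] = 10, s[35] = 3, s[36] = 5, s[37] = 4, s[38] = 3, s[39] = 13, s[40] = 0, s[41] = 13, s[42] = 11, s[43] = 4, s[44] = 9, s[45] = 3, s[46] = 4, s[47] = 1, s[48] = 7, s[49] = 8.
Since (s[48], s[49]) = (s[0], s[1]) = (7, 8) (two consecutive terms determine the rest), the sequence is periodic with period 48.
So s[945] = s[0 + ((945-0) mod 48)] = s[33] = 1.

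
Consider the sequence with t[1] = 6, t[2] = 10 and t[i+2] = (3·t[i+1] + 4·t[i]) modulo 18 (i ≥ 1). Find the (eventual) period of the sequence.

Listing terms: t[1] = 6, t[2] = 10, t[3] = 0, t[4] = 4, t[5] = 12, t[6] = 16, t[7] = 6, t[8] = 10.
The sequence repeats with period 6.

6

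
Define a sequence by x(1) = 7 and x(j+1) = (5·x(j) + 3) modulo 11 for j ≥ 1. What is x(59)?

x(1) = 7; x(2) = 5; x(3) = 6; x(4) = 0; x(5) = 3; x(6) = 7.
Since x(6) = x(1) = 7, the sequence is periodic with period 5.
So x(59) = x(1 + ((59-1) mod 5)) = x(4) = 0.

0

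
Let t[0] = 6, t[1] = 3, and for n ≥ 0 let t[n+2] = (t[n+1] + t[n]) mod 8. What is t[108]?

Computing terms: t[0] = 6,  t[1] = 3,  t[2] = 1,  t[3] = 4,  t[4] = 5,  t[5] = 1,  t[6] = 6,  t[7] = 7,  t[8] = 5,  t[9] = 4,  t[10] = 1,  t[11] = 5,  t[12] = 6,  t[13] = 3.
The sequence repeats with period 12.
(108 - 0) mod 12 = 0, so t[108] = t[0] = 6.

6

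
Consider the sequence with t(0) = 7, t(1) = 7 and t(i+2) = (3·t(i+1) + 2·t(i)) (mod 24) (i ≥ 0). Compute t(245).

7

Computing terms: t(0) = 7; t(1) = 7; t(2) = 11; t(3) = 23; t(4) = 19; t(5) = 7; t(6) = 11.
Since (t(5), t(6)) = (t(1), t(2)) = (7, 11) (two consecutive terms determine the rest), the sequence is eventually periodic: after a pre-period of length 1 it cycles with period 4.
For i ≥ 1, t(i) depends only on (i - 1) mod 4. (245 - 1) mod 4 = 0, so t(245) = t(1) = 7.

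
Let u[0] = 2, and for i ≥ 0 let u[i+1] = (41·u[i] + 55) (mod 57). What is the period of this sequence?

18

We have u[0] = 2; u[1] = 23; u[2] = 29; u[3] = 47; u[4] = 44; u[5] = 35; u[6] = 8; u[7] = 41; u[8] = 26; u[9] = 38; u[10] = 17; u[11] = 11; u[12] = 50; u[13] = 53; u[14] = 5; u[15] = 32; u[16] = 56; u[17] = 14; u[18] = 2.
The sequence repeats with period 18.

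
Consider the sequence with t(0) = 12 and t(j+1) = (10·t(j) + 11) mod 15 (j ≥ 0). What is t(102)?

6

t(0) = 12, t(1) = 11, t(2) = 1, t(3) = 6, t(4) = 11.
Since t(4) = t(1) = 11, the sequence is eventually periodic: after a pre-period of length 1 it cycles with period 3.
For j ≥ 1, t(j) depends only on (j - 1) mod 3. (102 - 1) mod 3 = 2, so t(102) = t(3) = 6.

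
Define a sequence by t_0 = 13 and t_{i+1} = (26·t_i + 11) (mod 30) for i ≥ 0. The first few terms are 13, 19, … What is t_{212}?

Listing terms: t_0 = 13, t_1 = 19, t_2 = 25, t_3 = 1, t_4 = 7, t_5 = 13.
The sequence repeats with period 5.
(212 - 0) mod 5 = 2, so t_{212} = t_2 = 25.

25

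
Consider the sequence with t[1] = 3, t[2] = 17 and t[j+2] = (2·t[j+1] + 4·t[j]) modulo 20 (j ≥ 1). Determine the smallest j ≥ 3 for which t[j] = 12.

7

Listing terms: t[1] = 3, t[2] = 17, t[3] = 6, t[4] = 0, t[5] = 4, t[6] = 8, t[7] = 12, t[8] = 16, t[9] = 0, t[10] = 4.
Since (t[9], t[10]) = (t[4], t[5]) = (0, 4) (two consecutive terms determine the rest), the sequence is eventually periodic: after a pre-period of length 3 it cycles with period 5.
The value 12 first appears (with j ≥ 3) at t[7].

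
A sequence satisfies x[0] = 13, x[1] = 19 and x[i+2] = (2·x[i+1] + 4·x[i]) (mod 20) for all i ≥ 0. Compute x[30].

We have x[0] = 13; x[1] = 19; x[2] = 10; x[3] = 16; x[4] = 12; x[5] = 8; x[6] = 4; x[7] = 0; x[8] = 16; x[9] = 12.
Since (x[8], x[9]) = (x[3], x[4]) = (16, 12) (two consecutive terms determine the rest), the sequence is eventually periodic: after a pre-period of length 3 it cycles with period 5.
For i ≥ 3, x[i] depends only on (i - 3) mod 5. (30 - 3) mod 5 = 2, so x[30] = x[5] = 8.

8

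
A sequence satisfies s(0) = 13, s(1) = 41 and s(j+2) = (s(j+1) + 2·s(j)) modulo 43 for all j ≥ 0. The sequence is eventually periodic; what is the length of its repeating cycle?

Listing terms: s(0) = 13; s(1) = 41; s(2) = 24; s(3) = 20; s(4) = 25; s(5) = 22; s(6) = 29; s(7) = 30; s(8) = 2; s(9) = 19; s(10) = 23; s(11) = 18; s(12) = 21; s(13) = 14; s(14) = 13; s(15) = 41.
Since (s(14), s(15)) = (s(0), s(1)) = (13, 41) (two consecutive terms determine the rest), the sequence is periodic with period 14.

14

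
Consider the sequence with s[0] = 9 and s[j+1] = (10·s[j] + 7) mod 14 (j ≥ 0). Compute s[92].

We have s[0] = 9,  s[1] = 13,  s[2] = 11,  s[3] = 5,  s[4] = 1,  s[5] = 3,  s[6] = 9.
Since s[6] = s[0] = 9, the sequence is periodic with period 6.
So s[92] = s[0 + ((92-0) mod 6)] = s[2] = 11.

11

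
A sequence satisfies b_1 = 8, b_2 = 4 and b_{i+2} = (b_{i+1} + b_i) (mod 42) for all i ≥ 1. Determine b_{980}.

16

Listing terms: b_1 = 8, b_2 = 4, b_3 = 12, b_4 = 16, b_5 = 28, b_6 = 2, b_7 = 30, b_8 = 32, b_9 = 20, b_{10} = 10, b_{11} = 30, b_{12} = 40, b_{13} = 28, b_{14} = 26, b_{15} = 12, b_{16} = 38, b_{17} = 8, b_{18} = 4.
The sequence repeats with period 16.
So b_{980} = b_{1 + ((980-1) mod 16)} = b_4 = 16.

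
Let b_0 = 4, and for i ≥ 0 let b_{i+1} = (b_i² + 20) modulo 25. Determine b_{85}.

11

We have b_0 = 4,  b_1 = 11,  b_2 = 16,  b_3 = 1,  b_4 = 21,  b_5 = 11.
Since b_5 = b_1 = 11, the sequence is eventually periodic: after a pre-period of length 1 it cycles with period 4.
For i ≥ 1, b_i depends only on (i - 1) mod 4. (85 - 1) mod 4 = 0, so b_{85} = b_1 = 11.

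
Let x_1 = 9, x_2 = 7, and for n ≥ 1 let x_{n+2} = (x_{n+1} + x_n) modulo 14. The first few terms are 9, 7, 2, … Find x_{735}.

We have x_1 = 9,  x_2 = 7,  x_3 = 2,  x_4 = 9,  x_5 = 11,  x_6 = 6,  x_7 = 3,  x_8 = 9,  x_9 = 12,  x_{10} = 7,  x_{11} = 5,  x_{12} = 12,  x_{13} = 3,  x_{14} = 1,  x_{15} = 4,  x_{16} = 5,  x_{17} = 9,  x_{18} = 0,  x_{19} = 9,  x_{20} = 9,  x_{21} = 4,  x_{22} = 13,  x_{23} = 3,  x_{24} = 2,  x_{25} = 5,  x_{26} = 7,  x_{27} = 12,  x_{28} = 5,  x_{29} = 3,  x_{30} = 8,  x_{31} = 11,  x_{32} = 5,  x_{33} = 2,  x_{34} = 7,  x_{35} = 9,  x_{36} = 2,  x_{37} = 11,  x_{38} = 13,  x_{39} = 10,  x_{40} = 9,  x_{41} = 5,  x_{42} = 0,  x_{43} = 5,  x_{44} = 5,  x_{45} = 10,  x_{46} = 1,  x_{47} = 11,  x_{48} = 12,  x_{49} = 9,  x_{50} = 7.
The sequence repeats with period 48.
(735 - 1) mod 48 = 14, so x_{735} = x_{15} = 4.

4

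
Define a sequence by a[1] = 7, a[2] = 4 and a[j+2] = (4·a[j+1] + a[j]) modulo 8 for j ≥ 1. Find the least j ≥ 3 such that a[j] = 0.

4

Listing terms: a[1] = 7; a[2] = 4; a[3] = 7; a[4] = 0; a[5] = 7; a[6] = 4.
Since (a[5], a[6]) = (a[1], a[2]) = (7, 4) (two consecutive terms determine the rest), the sequence is periodic with period 4.
The value 0 first appears (with j ≥ 3) at a[4].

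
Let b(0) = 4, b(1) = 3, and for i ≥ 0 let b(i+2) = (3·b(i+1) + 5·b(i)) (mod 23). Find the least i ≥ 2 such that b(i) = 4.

22

Computing terms: b(0) = 4, b(1) = 3, b(2) = 6, b(3) = 10, b(4) = 14, b(5) = 0, b(6) = 1, b(7) = 3, b(8) = 14, b(9) = 11, b(10) = 11, b(11) = 19, b(12) = 20, b(13) = 17, b(14) = 13, b(15) = 9, b(16) = 0, b(17) = 22, b(18) = 20, b(19) = 9, b(20) = 12, b(21) = 12, b(22) = 4, b(23) = 3.
The sequence repeats with period 22.
The value 4 next appears (with i ≥ 2) at b(22).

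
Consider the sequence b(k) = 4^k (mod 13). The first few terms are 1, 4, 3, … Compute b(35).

Computing terms: b(0) = 1, b(1) = 4, b(2) = 3, b(3) = 12, b(4) = 9, b(5) = 10, b(6) = 1.
The sequence repeats with period 6.
So b(35) = b(0 + ((35-0) mod 6)) = b(5) = 10.

10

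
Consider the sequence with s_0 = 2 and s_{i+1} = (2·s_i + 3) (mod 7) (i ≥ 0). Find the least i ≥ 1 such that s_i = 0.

1

We have s_0 = 2, s_1 = 0, s_2 = 3, s_3 = 2.
Since s_3 = s_0 = 2, the sequence is periodic with period 3.
The value 0 first appears (with i ≥ 1) at s_1.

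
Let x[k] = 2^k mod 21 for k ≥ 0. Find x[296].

x[0] = 1, x[1] = 2, x[2] = 4, x[3] = 8, x[4] = 16, x[5] = 11, x[6] = 1.
Since x[6] = x[0] = 1, the sequence is periodic with period 6.
So x[296] = x[0 + ((296-0) mod 6)] = x[2] = 4.

4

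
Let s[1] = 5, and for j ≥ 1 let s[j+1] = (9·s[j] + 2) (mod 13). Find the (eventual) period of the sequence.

s[1] = 5,  s[2] = 8,  s[3] = 9,  s[4] = 5.
The sequence repeats with period 3.

3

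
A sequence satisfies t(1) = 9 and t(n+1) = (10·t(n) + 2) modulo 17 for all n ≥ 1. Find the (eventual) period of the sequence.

16

t(1) = 9,  t(2) = 7,  t(3) = 4,  t(4) = 8,  t(5) = 14,  t(6) = 6,  t(7) = 11,  t(8) = 10,  t(9) = 0,  t(10) = 2,  t(11) = 5,  t(12) = 1,  t(13) = 12,  t(14) = 3,  t(15) = 15,  t(16) = 16,  t(17) = 9.
Since t(17) = t(1) = 9, the sequence is periodic with period 16.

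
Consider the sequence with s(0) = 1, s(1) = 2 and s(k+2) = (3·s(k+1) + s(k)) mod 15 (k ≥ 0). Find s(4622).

s(0) = 1, s(1) = 2, s(2) = 7, s(3) = 8, s(4) = 1, s(5) = 11, s(6) = 4, s(7) = 8, s(8) = 13, s(9) = 2, s(10) = 4, s(11) = 14, s(12) = 1, s(13) = 2.
The sequence repeats with period 12.
(4622 - 0) mod 12 = 2, so s(4622) = s(2) = 7.

7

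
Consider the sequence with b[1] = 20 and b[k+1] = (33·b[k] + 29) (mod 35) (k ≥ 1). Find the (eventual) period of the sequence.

12

Computing terms: b[1] = 20,  b[2] = 24,  b[3] = 16,  b[4] = 32,  b[5] = 0,  b[6] = 29,  b[7] = 6,  b[8] = 17,  b[9] = 30,  b[10] = 4,  b[11] = 21,  b[12] = 22,  b[13] = 20.
Since b[13] = b[1] = 20, the sequence is periodic with period 12.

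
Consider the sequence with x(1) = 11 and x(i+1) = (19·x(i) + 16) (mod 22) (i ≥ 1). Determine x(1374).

x(1) = 11, x(2) = 5, x(3) = 1, x(4) = 13, x(5) = 21, x(6) = 19, x(7) = 3, x(8) = 7, x(9) = 17, x(10) = 9, x(11) = 11.
Since x(11) = x(1) = 11, the sequence is periodic with period 10.
(1374 - 1) mod 10 = 3, so x(1374) = x(4) = 13.

13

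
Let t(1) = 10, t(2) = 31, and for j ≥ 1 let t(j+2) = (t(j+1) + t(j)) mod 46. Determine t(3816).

25

We have t(1) = 10, t(2) = 31, t(3) = 41, t(4) = 26, t(5) = 21, t(6) = 1, t(7) = 22, t(8) = 23, t(9) = 45, t(10) = 22, t(11) = 21, t(12) = 43, t(13) = 18, t(14) = 15, t(15) = 33, t(16) = 2, t(17) = 35, t(18) = 37, t(19) = 26, t(20) = 17, t(21) = 43, t(22) = 14, t(23) = 11, t(24) = 25, t(25) = 36, t(26) = 15, t(27) = 5, t(28) = 20, t(29) = 25, t(30) = 45, t(31) = 24, t(32) = 23, t(33) = 1, t(34) = 24, t(35) = 25, t(36) = 3, t(37) = 28, t(38) = 31, t(39) = 13, t(40) = 44, t(41) = 11, t(42) = 9, t(43) = 20, t(44) = 29, t(45) = 3, t(46) = 32, t(47) = 35, t(48) = 21, t(49) = 10, t(50) = 31.
Since (t(49), t(50)) = (t(1), t(2)) = (10, 31) (two consecutive terms determine the rest), the sequence is periodic with period 48.
So t(3816) = t(1 + ((3816-1) mod 48)) = t(24) = 25.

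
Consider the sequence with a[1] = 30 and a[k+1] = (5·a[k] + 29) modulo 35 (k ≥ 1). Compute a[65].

We have a[1] = 30,  a[2] = 4,  a[3] = 14,  a[4] = 29,  a[5] = 34,  a[6] = 24,  a[7] = 9,  a[8] = 4.
Since a[8] = a[2] = 4, the sequence is eventually periodic: after a pre-period of length 1 it cycles with period 6.
For k ≥ 2, a[k] depends only on (k - 2) mod 6. (65 - 2) mod 6 = 3, so a[65] = a[5] = 34.

34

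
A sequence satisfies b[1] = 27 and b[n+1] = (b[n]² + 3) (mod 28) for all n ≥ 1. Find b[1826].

24

Listing terms: b[1] = 27,  b[2] = 4,  b[3] = 19,  b[4] = 0,  b[5] = 3,  b[6] = 12,  b[7] = 7,  b[8] = 24,  b[9] = 19.
Since b[9] = b[3] = 19, the sequence is eventually periodic: after a pre-period of length 2 it cycles with period 6.
For n ≥ 3, b[n] depends only on (n - 3) mod 6. (1826 - 3) mod 6 = 5, so b[1826] = b[8] = 24.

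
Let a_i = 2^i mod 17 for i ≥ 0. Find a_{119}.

9

Listing terms: a_0 = 1, a_1 = 2, a_2 = 4, a_3 = 8, a_4 = 16, a_5 = 15, a_6 = 13, a_7 = 9, a_8 = 1.
The sequence repeats with period 8.
(119 - 0) mod 8 = 7, so a_{119} = a_7 = 9.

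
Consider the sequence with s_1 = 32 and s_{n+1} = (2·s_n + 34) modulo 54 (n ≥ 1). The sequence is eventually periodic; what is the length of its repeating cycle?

Computing terms: s_1 = 32,  s_2 = 44,  s_3 = 14,  s_4 = 8,  s_5 = 50,  s_6 = 26,  s_7 = 32.
The sequence repeats with period 6.

6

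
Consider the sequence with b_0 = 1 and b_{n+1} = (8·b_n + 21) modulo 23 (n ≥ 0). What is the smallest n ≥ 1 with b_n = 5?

4

We have b_0 = 1, b_1 = 6, b_2 = 0, b_3 = 21, b_4 = 5, b_5 = 15, b_6 = 3, b_7 = 22, b_8 = 13, b_9 = 10, b_{10} = 9, b_{11} = 1.
The sequence repeats with period 11.
The value 5 first appears (with n ≥ 1) at b_4.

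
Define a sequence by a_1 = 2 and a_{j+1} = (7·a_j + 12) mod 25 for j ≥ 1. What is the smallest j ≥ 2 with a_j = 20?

4

Computing terms: a_1 = 2; a_2 = 1; a_3 = 19; a_4 = 20; a_5 = 2.
Since a_5 = a_1 = 2, the sequence is periodic with period 4.
The value 20 first appears (with j ≥ 2) at a_4.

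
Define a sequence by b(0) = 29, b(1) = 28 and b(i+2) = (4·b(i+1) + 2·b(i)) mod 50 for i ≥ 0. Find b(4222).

b(0) = 29, b(1) = 28, b(2) = 20, b(3) = 36, b(4) = 34, b(5) = 8, b(6) = 0, b(7) = 16, b(8) = 14, b(9) = 38, b(10) = 30, b(11) = 46, b(12) = 44, b(13) = 18, b(14) = 10, b(15) = 26, b(16) = 24, b(17) = 48, b(18) = 40, b(19) = 6, b(20) = 4, b(21) = 28, b(22) = 20.
Since (b(21), b(22)) = (b(1), b(2)) = (28, 20) (two consecutive terms determine the rest), the sequence is eventually periodic: after a pre-period of length 1 it cycles with period 20.
For i ≥ 1, b(i) depends only on (i - 1) mod 20. (4222 - 1) mod 20 = 1, so b(4222) = b(2) = 20.

20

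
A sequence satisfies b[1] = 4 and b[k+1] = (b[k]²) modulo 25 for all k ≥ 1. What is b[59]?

6

Listing terms: b[1] = 4; b[2] = 16; b[3] = 6; b[4] = 11; b[5] = 21; b[6] = 16.
Since b[6] = b[2] = 16, the sequence is eventually periodic: after a pre-period of length 1 it cycles with period 4.
For k ≥ 2, b[k] depends only on (k - 2) mod 4. (59 - 2) mod 4 = 1, so b[59] = b[3] = 6.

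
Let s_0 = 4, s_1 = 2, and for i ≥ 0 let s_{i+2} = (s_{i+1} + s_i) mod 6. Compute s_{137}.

s_0 = 4,  s_1 = 2,  s_2 = 0,  s_3 = 2,  s_4 = 2,  s_5 = 4,  s_6 = 0,  s_7 = 4,  s_8 = 4,  s_9 = 2.
The sequence repeats with period 8.
So s_{137} = s_{0 + ((137-0) mod 8)} = s_1 = 2.

2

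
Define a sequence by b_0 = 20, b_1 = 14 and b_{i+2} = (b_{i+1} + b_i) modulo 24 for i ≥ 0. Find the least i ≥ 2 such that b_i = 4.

b_0 = 20; b_1 = 14; b_2 = 10; b_3 = 0; b_4 = 10; b_5 = 10; b_6 = 20; b_7 = 6; b_8 = 2; b_9 = 8; b_{10} = 10; b_{11} = 18; b_{12} = 4; b_{13} = 22; b_{14} = 2; b_{15} = 0; b_{16} = 2; b_{17} = 2; b_{18} = 4; b_{19} = 6; b_{20} = 10; b_{21} = 16; b_{22} = 2; b_{23} = 18; b_{24} = 20; b_{25} = 14.
The sequence repeats with period 24.
The value 4 first appears (with i ≥ 2) at b_{12}.

12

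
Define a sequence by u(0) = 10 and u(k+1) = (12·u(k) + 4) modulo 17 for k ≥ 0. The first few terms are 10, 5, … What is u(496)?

10

Computing terms: u(0) = 10,  u(1) = 5,  u(2) = 13,  u(3) = 7,  u(4) = 3,  u(5) = 6,  u(6) = 8,  u(7) = 15,  u(8) = 14,  u(9) = 2,  u(10) = 11,  u(11) = 0,  u(12) = 4,  u(13) = 1,  u(14) = 16,  u(15) = 9,  u(16) = 10.
The sequence repeats with period 16.
(496 - 0) mod 16 = 0, so u(496) = u(0) = 10.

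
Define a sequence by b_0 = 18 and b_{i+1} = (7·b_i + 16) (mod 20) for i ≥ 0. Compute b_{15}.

6

b_0 = 18,  b_1 = 2,  b_2 = 10,  b_3 = 6,  b_4 = 18.
The sequence repeats with period 4.
So b_{15} = b_{0 + ((15-0) mod 4)} = b_3 = 6.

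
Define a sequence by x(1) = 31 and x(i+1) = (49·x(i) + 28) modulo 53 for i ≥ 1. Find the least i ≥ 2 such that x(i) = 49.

9

Listing terms: x(1) = 31; x(2) = 10; x(3) = 41; x(4) = 23; x(5) = 42; x(6) = 19; x(7) = 5; x(8) = 8; x(9) = 49; x(10) = 44; x(11) = 11; x(12) = 37; x(13) = 39; x(14) = 31.
Since x(14) = x(1) = 31, the sequence is periodic with period 13.
The value 49 first appears (with i ≥ 2) at x(9).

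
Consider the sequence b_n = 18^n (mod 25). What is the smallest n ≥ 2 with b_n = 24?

Listing terms: b_1 = 18, b_2 = 24, b_3 = 7, b_4 = 1, b_5 = 18.
The sequence repeats with period 4.
The value 24 first appears (with n ≥ 2) at b_2.

2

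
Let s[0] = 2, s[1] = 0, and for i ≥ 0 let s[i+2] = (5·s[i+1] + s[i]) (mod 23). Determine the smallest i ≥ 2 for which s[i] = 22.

6

We have s[0] = 2, s[1] = 0, s[2] = 2, s[3] = 10, s[4] = 6, s[5] = 17, s[6] = 22, s[7] = 12, s[8] = 13, s[9] = 8, s[10] = 7, s[11] = 20, s[12] = 15, s[13] = 3, s[14] = 7, s[15] = 15, s[16] = 13, s[17] = 11, s[18] = 22, s[19] = 6, s[20] = 6, s[21] = 13, s[22] = 2, s[23] = 0.
Since (s[22], s[23]) = (s[0], s[1]) = (2, 0) (two consecutive terms determine the rest), the sequence is periodic with period 22.
The value 22 first appears (with i ≥ 2) at s[6].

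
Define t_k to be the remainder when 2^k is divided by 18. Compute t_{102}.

t_0 = 1; t_1 = 2; t_2 = 4; t_3 = 8; t_4 = 16; t_5 = 14; t_6 = 10; t_7 = 2.
Since t_7 = t_1 = 2, the sequence is eventually periodic: after a pre-period of length 1 it cycles with period 6.
For k ≥ 1, t_k depends only on (k - 1) mod 6. (102 - 1) mod 6 = 5, so t_{102} = t_6 = 10.

10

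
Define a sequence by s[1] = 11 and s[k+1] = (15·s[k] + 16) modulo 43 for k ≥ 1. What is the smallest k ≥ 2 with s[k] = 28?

We have s[1] = 11, s[2] = 9, s[3] = 22, s[4] = 2, s[5] = 3, s[6] = 18, s[7] = 28, s[8] = 6, s[9] = 20, s[10] = 15, s[11] = 26, s[12] = 19, s[13] = 0, s[14] = 16, s[15] = 41, s[16] = 29, s[17] = 21, s[18] = 30, s[19] = 36, s[20] = 40, s[21] = 14, s[22] = 11.
The sequence repeats with period 21.
The value 28 first appears (with k ≥ 2) at s[7].

7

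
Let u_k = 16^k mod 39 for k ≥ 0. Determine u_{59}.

u_0 = 1,  u_1 = 16,  u_2 = 22,  u_3 = 1.
Since u_3 = u_0 = 1, the sequence is periodic with period 3.
(59 - 0) mod 3 = 2, so u_{59} = u_2 = 22.

22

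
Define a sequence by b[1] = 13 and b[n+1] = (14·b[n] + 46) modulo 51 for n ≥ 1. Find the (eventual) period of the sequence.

We have b[1] = 13, b[2] = 24, b[3] = 25, b[4] = 39, b[5] = 31, b[6] = 21, b[7] = 34, b[8] = 12, b[9] = 10, b[10] = 33, b[11] = 49, b[12] = 18, b[13] = 43, b[14] = 36, b[15] = 40, b[16] = 45, b[17] = 13.
Since b[17] = b[1] = 13, the sequence is periodic with period 16.

16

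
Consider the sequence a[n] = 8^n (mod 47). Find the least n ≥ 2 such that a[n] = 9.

5

We have a[1] = 8; a[2] = 17; a[3] = 42; a[4] = 7; a[5] = 9; a[6] = 25; a[7] = 12; a[8] = 2; a[9] = 16; a[10] = 34; a[11] = 37; a[12] = 14; a[13] = 18; a[14] = 3; a[15] = 24; a[16] = 4; a[17] = 32; a[18] = 21; a[19] = 27; a[20] = 28; a[21] = 36; a[22] = 6; a[23] = 1; a[24] = 8.
The sequence repeats with period 23.
The value 9 first appears (with n ≥ 2) at a[5].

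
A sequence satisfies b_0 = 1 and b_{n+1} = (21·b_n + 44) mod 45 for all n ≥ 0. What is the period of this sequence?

5

Listing terms: b_0 = 1, b_1 = 20, b_2 = 14, b_3 = 23, b_4 = 32, b_5 = 41, b_6 = 5, b_7 = 14.
Since b_7 = b_2 = 14, the sequence is eventually periodic: after a pre-period of length 2 it cycles with period 5.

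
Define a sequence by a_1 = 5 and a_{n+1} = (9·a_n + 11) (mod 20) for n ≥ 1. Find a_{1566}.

Computing terms: a_1 = 5; a_2 = 16; a_3 = 15; a_4 = 6; a_5 = 5.
Since a_5 = a_1 = 5, the sequence is periodic with period 4.
So a_{1566} = a_{1 + ((1566-1) mod 4)} = a_2 = 16.

16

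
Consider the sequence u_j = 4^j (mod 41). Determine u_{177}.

25

u_0 = 1; u_1 = 4; u_2 = 16; u_3 = 23; u_4 = 10; u_5 = 40; u_6 = 37; u_7 = 25; u_8 = 18; u_9 = 31; u_{10} = 1.
The sequence repeats with period 10.
(177 - 0) mod 10 = 7, so u_{177} = u_7 = 25.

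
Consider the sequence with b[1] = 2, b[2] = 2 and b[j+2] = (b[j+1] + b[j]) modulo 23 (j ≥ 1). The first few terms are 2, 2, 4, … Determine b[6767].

2

Listing terms: b[1] = 2,  b[2] = 2,  b[3] = 4,  b[4] = 6,  b[5] = 10,  b[6] = 16,  b[7] = 3,  b[8] = 19,  b[9] = 22,  b[10] = 18,  b[11] = 17,  b[12] = 12,  b[13] = 6,  b[14] = 18,  b[15] = 1,  b[16] = 19,  b[17] = 20,  b[18] = 16,  b[19] = 13,  b[20] = 6,  b[21] = 19,  b[22] = 2,  b[23] = 21,  b[24] = 0,  b[25] = 21,  b[26] = 21,  b[27] = 19,  b[28] = 17,  b[29] = 13,  b[30] = 7,  b[31] = 20,  b[32] = 4,  b[33] = 1,  b[34] = 5,  b[35] = 6,  b[36] = 11,  b[37] = 17,  b[38] = 5,  b[39] = 22,  b[40] = 4,  b[41] = 3,  b[42] = 7,  b[43] = 10,  b[44] = 17,  b[45] = 4,  b[46] = 21,  b[47] = 2,  b[48] = 0,  b[49] = 2,  b[50] = 2.
The sequence repeats with period 48.
(6767 - 1) mod 48 = 46, so b[6767] = b[47] = 2.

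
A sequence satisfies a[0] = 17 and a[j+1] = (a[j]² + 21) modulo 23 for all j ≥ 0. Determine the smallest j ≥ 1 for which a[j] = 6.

5

We have a[0] = 17; a[1] = 11; a[2] = 4; a[3] = 14; a[4] = 10; a[5] = 6; a[6] = 11.
Since a[6] = a[1] = 11, the sequence is eventually periodic: after a pre-period of length 1 it cycles with period 5.
The value 6 first appears (with j ≥ 1) at a[5].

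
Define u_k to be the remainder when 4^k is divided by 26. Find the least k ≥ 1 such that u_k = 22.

Computing terms: u_0 = 1; u_1 = 4; u_2 = 16; u_3 = 12; u_4 = 22; u_5 = 10; u_6 = 14; u_7 = 4.
Since u_7 = u_1 = 4, the sequence is eventually periodic: after a pre-period of length 1 it cycles with period 6.
The value 22 first appears (with k ≥ 1) at u_4.

4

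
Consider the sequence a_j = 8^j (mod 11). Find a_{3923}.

a_1 = 8; a_2 = 9; a_3 = 6; a_4 = 4; a_5 = 10; a_6 = 3; a_7 = 2; a_8 = 5; a_9 = 7; a_{10} = 1; a_{11} = 8.
Since a_{11} = a_1 = 8, the sequence is periodic with period 10.
So a_{3923} = a_{1 + ((3923-1) mod 10)} = a_3 = 6.

6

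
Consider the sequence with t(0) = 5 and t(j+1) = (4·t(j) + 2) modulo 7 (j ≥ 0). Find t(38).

6

We have t(0) = 5; t(1) = 1; t(2) = 6; t(3) = 5.
Since t(3) = t(0) = 5, the sequence is periodic with period 3.
So t(38) = t(0 + ((38-0) mod 3)) = t(2) = 6.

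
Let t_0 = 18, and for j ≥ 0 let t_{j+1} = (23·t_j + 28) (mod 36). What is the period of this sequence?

6

t_0 = 18, t_1 = 10, t_2 = 6, t_3 = 22, t_4 = 30, t_5 = 34, t_6 = 18.
Since t_6 = t_0 = 18, the sequence is periodic with period 6.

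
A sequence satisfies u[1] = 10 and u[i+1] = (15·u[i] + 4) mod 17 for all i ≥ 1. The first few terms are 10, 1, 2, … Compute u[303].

12

We have u[1] = 10; u[2] = 1; u[3] = 2; u[4] = 0; u[5] = 4; u[6] = 13; u[7] = 12; u[8] = 14; u[9] = 10.
The sequence repeats with period 8.
(303 - 1) mod 8 = 6, so u[303] = u[7] = 12.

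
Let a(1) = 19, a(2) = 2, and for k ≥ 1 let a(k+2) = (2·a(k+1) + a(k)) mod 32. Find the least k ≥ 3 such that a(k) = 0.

a(1) = 19,  a(2) = 2,  a(3) = 23,  a(4) = 16,  a(5) = 23,  a(6) = 30,  a(7) = 19,  a(8) = 4,  a(9) = 27,  a(10) = 26,  a(11) = 15,  a(12) = 24,  a(13) = 31,  a(14) = 22,  a(15) = 11,  a(16) = 12,  a(17) = 3,  a(18) = 18,  a(19) = 7,  a(20) = 0,  a(21) = 7,  a(22) = 14,  a(23) = 3,  a(24) = 20,  a(25) = 11,  a(26) = 10,  a(27) = 31,  a(28) = 8,  a(29) = 15,  a(30) = 6,  a(31) = 27,  a(32) = 28,  a(33) = 19,  a(34) = 2.
The sequence repeats with period 32.
The value 0 first appears (with k ≥ 3) at a(20).

20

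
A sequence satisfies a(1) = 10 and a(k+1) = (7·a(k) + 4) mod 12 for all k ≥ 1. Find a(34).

a(1) = 10,  a(2) = 2,  a(3) = 6,  a(4) = 10.
The sequence repeats with period 3.
(34 - 1) mod 3 = 0, so a(34) = a(1) = 10.

10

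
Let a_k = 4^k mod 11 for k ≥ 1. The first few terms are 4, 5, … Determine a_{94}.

3

Computing terms: a_1 = 4,  a_2 = 5,  a_3 = 9,  a_4 = 3,  a_5 = 1,  a_6 = 4.
Since a_6 = a_1 = 4, the sequence is periodic with period 5.
(94 - 1) mod 5 = 3, so a_{94} = a_4 = 3.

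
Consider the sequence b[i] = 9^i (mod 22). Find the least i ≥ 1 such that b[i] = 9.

We have b[0] = 1; b[1] = 9; b[2] = 15; b[3] = 3; b[4] = 5; b[5] = 1.
The sequence repeats with period 5.
The value 9 first appears (with i ≥ 1) at b[1].

1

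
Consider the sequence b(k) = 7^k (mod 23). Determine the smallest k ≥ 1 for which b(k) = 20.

We have b(0) = 1,  b(1) = 7,  b(2) = 3,  b(3) = 21,  b(4) = 9,  b(5) = 17,  b(6) = 4,  b(7) = 5,  b(8) = 12,  b(9) = 15,  b(10) = 13,  b(11) = 22,  b(12) = 16,  b(13) = 20,  b(14) = 2,  b(15) = 14,  b(16) = 6,  b(17) = 19,  b(18) = 18,  b(19) = 11,  b(20) = 8,  b(21) = 10,  b(22) = 1.
Since b(22) = b(0) = 1, the sequence is periodic with period 22.
The value 20 first appears (with k ≥ 1) at b(13).

13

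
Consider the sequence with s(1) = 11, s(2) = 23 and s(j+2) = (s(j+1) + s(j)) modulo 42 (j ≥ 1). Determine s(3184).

We have s(1) = 11, s(2) = 23, s(3) = 34, s(4) = 15, s(5) = 7, s(6) = 22, s(7) = 29, s(8) = 9, s(9) = 38, s(10) = 5, s(11) = 1, s(12) = 6, s(13) = 7, s(14) = 13, s(15) = 20, s(16) = 33, s(17) = 11, s(18) = 2, s(19) = 13, s(20) = 15, s(21) = 28, s(22) = 1, s(23) = 29, s(24) = 30, s(25) = 17, s(26) = 5, s(27) = 22, s(28) = 27, s(29) = 7, s(30) = 34, s(31) = 41, s(32) = 33, s(33) = 32, s(34) = 23, s(35) = 13, s(36) = 36, s(37) = 7, s(38) = 1, s(39) = 8, s(40) = 9, s(41) = 17, s(42) = 26, s(43) = 1, s(44) = 27, s(45) = 28, s(46) = 13, s(47) = 41, s(48) = 12, s(49) = 11, s(50) = 23.
Since (s(49), s(50)) = (s(1), s(2)) = (11, 23) (two consecutive terms determine the rest), the sequence is periodic with period 48.
So s(3184) = s(1 + ((3184-1) mod 48)) = s(16) = 33.

33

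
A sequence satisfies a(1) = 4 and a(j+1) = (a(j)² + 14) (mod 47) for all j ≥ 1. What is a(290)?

Listing terms: a(1) = 4,  a(2) = 30,  a(3) = 21,  a(4) = 32,  a(5) = 4.
The sequence repeats with period 4.
So a(290) = a(1 + ((290-1) mod 4)) = a(2) = 30.

30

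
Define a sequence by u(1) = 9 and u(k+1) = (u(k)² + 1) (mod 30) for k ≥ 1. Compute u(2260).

26

Listing terms: u(1) = 9, u(2) = 22, u(3) = 5, u(4) = 26, u(5) = 17, u(6) = 20, u(7) = 11, u(8) = 2, u(9) = 5.
Since u(9) = u(3) = 5, the sequence is eventually periodic: after a pre-period of length 2 it cycles with period 6.
For k ≥ 3, u(k) depends only on (k - 3) mod 6. (2260 - 3) mod 6 = 1, so u(2260) = u(4) = 26.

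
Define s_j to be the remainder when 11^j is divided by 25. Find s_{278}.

We have s_1 = 11; s_2 = 21; s_3 = 6; s_4 = 16; s_5 = 1; s_6 = 11.
The sequence repeats with period 5.
So s_{278} = s_{1 + ((278-1) mod 5)} = s_3 = 6.

6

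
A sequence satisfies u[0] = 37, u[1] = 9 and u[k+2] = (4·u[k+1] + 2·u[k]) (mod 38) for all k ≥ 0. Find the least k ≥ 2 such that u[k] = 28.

Listing terms: u[0] = 37,  u[1] = 9,  u[2] = 34,  u[3] = 2,  u[4] = 0,  u[5] = 4,  u[6] = 16,  u[7] = 34,  u[8] = 16,  u[9] = 18,  u[10] = 28,  u[11] = 34,  u[12] = 2.
Since (u[11], u[12]) = (u[2], u[3]) = (34, 2) (two consecutive terms determine the rest), the sequence is eventually periodic: after a pre-period of length 2 it cycles with period 9.
The value 28 first appears (with k ≥ 2) at u[10].

10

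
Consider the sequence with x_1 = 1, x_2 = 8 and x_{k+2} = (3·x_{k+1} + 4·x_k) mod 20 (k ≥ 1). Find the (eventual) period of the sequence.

Listing terms: x_1 = 1,  x_2 = 8,  x_3 = 8,  x_4 = 16,  x_5 = 0,  x_6 = 4,  x_7 = 12,  x_8 = 12,  x_9 = 4,  x_{10} = 0,  x_{11} = 16,  x_{12} = 8,  x_{13} = 8.
Since (x_{12}, x_{13}) = (x_2, x_3) = (8, 8) (two consecutive terms determine the rest), the sequence is eventually periodic: after a pre-period of length 1 it cycles with period 10.

10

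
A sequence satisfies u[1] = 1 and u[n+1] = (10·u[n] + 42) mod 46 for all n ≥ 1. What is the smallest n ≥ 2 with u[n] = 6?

u[1] = 1,  u[2] = 6,  u[3] = 10,  u[4] = 4,  u[5] = 36,  u[6] = 34,  u[7] = 14,  u[8] = 44,  u[9] = 22,  u[10] = 32,  u[11] = 40,  u[12] = 28,  u[13] = 0,  u[14] = 42,  u[15] = 2,  u[16] = 16,  u[17] = 18,  u[18] = 38,  u[19] = 8,  u[20] = 30,  u[21] = 20,  u[22] = 12,  u[23] = 24,  u[24] = 6.
Since u[24] = u[2] = 6, the sequence is eventually periodic: after a pre-period of length 1 it cycles with period 22.
The value 6 first appears (with n ≥ 2) at u[2].

2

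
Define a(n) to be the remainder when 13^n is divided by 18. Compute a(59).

7

We have a(1) = 13,  a(2) = 7,  a(3) = 1,  a(4) = 13.
Since a(4) = a(1) = 13, the sequence is periodic with period 3.
(59 - 1) mod 3 = 1, so a(59) = a(2) = 7.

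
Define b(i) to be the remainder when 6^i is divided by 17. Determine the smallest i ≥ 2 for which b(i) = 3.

15

b(1) = 6, b(2) = 2, b(3) = 12, b(4) = 4, b(5) = 7, b(6) = 8, b(7) = 14, b(8) = 16, b(9) = 11, b(10) = 15, b(11) = 5, b(12) = 13, b(13) = 10, b(14) = 9, b(15) = 3, b(16) = 1, b(17) = 6.
Since b(17) = b(1) = 6, the sequence is periodic with period 16.
The value 3 first appears (with i ≥ 2) at b(15).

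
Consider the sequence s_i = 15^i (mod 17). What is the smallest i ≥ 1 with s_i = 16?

4

s_0 = 1, s_1 = 15, s_2 = 4, s_3 = 9, s_4 = 16, s_5 = 2, s_6 = 13, s_7 = 8, s_8 = 1.
The sequence repeats with period 8.
The value 16 first appears (with i ≥ 1) at s_4.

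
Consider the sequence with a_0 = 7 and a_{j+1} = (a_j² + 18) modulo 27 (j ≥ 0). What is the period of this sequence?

6

We have a_0 = 7; a_1 = 13; a_2 = 25; a_3 = 22; a_4 = 16; a_5 = 4; a_6 = 7.
Since a_6 = a_0 = 7, the sequence is periodic with period 6.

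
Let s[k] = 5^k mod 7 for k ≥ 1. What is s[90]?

Computing terms: s[1] = 5; s[2] = 4; s[3] = 6; s[4] = 2; s[5] = 3; s[6] = 1; s[7] = 5.
The sequence repeats with period 6.
So s[90] = s[1 + ((90-1) mod 6)] = s[6] = 1.

1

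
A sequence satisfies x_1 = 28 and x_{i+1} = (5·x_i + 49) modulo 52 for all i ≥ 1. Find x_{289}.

28

x_1 = 28, x_2 = 33, x_3 = 6, x_4 = 27, x_5 = 28.
The sequence repeats with period 4.
(289 - 1) mod 4 = 0, so x_{289} = x_1 = 28.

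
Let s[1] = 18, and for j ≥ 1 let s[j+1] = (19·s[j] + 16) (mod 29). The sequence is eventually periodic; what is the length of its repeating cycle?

28

We have s[1] = 18; s[2] = 10; s[3] = 3; s[4] = 15; s[5] = 11; s[6] = 22; s[7] = 28; s[8] = 26; s[9] = 17; s[10] = 20; s[11] = 19; s[12] = 0; s[13] = 16; s[14] = 1; s[15] = 6; s[16] = 14; s[17] = 21; s[18] = 9; s[19] = 13; s[20] = 2; s[21] = 25; s[22] = 27; s[23] = 7; s[24] = 4; s[25] = 5; s[26] = 24; s[27] = 8; s[28] = 23; s[29] = 18.
The sequence repeats with period 28.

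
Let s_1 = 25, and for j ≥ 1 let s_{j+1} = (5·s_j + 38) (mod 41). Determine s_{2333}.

Computing terms: s_1 = 25; s_2 = 40; s_3 = 33; s_4 = 39; s_5 = 28; s_6 = 14; s_7 = 26; s_8 = 4; s_9 = 17; s_{10} = 0; s_{11} = 38; s_{12} = 23; s_{13} = 30; s_{14} = 24; s_{15} = 35; s_{16} = 8; s_{17} = 37; s_{18} = 18; s_{19} = 5; s_{20} = 22; s_{21} = 25.
Since s_{21} = s_1 = 25, the sequence is periodic with period 20.
(2333 - 1) mod 20 = 12, so s_{2333} = s_{13} = 30.

30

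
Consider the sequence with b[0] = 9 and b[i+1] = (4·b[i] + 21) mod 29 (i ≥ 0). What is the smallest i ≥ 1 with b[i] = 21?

5

Computing terms: b[0] = 9,  b[1] = 28,  b[2] = 17,  b[3] = 2,  b[4] = 0,  b[5] = 21,  b[6] = 18,  b[7] = 6,  b[8] = 16,  b[9] = 27,  b[10] = 13,  b[11] = 15,  b[12] = 23,  b[13] = 26,  b[14] = 9.
Since b[14] = b[0] = 9, the sequence is periodic with period 14.
The value 21 first appears (with i ≥ 1) at b[5].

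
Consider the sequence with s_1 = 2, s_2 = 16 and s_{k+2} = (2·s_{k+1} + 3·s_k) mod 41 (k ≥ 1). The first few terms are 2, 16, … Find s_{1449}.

2

Computing terms: s_1 = 2,  s_2 = 16,  s_3 = 38,  s_4 = 1,  s_5 = 34,  s_6 = 30,  s_7 = 39,  s_8 = 4,  s_9 = 2,  s_{10} = 16.
Since (s_9, s_{10}) = (s_1, s_2) = (2, 16) (two consecutive terms determine the rest), the sequence is periodic with period 8.
So s_{1449} = s_{1 + ((1449-1) mod 8)} = s_1 = 2.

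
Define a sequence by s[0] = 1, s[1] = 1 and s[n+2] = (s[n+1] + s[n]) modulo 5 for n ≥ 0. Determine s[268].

4

Computing terms: s[0] = 1; s[1] = 1; s[2] = 2; s[3] = 3; s[4] = 0; s[5] = 3; s[6] = 3; s[7] = 1; s[8] = 4; s[9] = 0; s[10] = 4; s[11] = 4; s[12] = 3; s[13] = 2; s[14] = 0; s[15] = 2; s[16] = 2; s[17] = 4; s[18] = 1; s[19] = 0; s[20] = 1; s[21] = 1.
Since (s[20], s[21]) = (s[0], s[1]) = (1, 1) (two consecutive terms determine the rest), the sequence is periodic with period 20.
So s[268] = s[0 + ((268-0) mod 20)] = s[8] = 4.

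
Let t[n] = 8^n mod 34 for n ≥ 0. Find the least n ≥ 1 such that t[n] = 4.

6

t[0] = 1, t[1] = 8, t[2] = 30, t[3] = 2, t[4] = 16, t[5] = 26, t[6] = 4, t[7] = 32, t[8] = 18, t[9] = 8.
Since t[9] = t[1] = 8, the sequence is eventually periodic: after a pre-period of length 1 it cycles with period 8.
The value 4 first appears (with n ≥ 1) at t[6].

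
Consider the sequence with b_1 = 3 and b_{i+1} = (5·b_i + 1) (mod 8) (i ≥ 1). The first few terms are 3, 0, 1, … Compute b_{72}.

Listing terms: b_1 = 3, b_2 = 0, b_3 = 1, b_4 = 6, b_5 = 7, b_6 = 4, b_7 = 5, b_8 = 2, b_9 = 3.
The sequence repeats with period 8.
(72 - 1) mod 8 = 7, so b_{72} = b_8 = 2.

2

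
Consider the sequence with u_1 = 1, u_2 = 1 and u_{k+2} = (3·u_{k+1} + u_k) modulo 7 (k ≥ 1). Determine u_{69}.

Computing terms: u_1 = 1; u_2 = 1; u_3 = 4; u_4 = 6; u_5 = 1; u_6 = 2; u_7 = 0; u_8 = 2; u_9 = 6; u_{10} = 6; u_{11} = 3; u_{12} = 1; u_{13} = 6; u_{14} = 5; u_{15} = 0; u_{16} = 5; u_{17} = 1; u_{18} = 1.
The sequence repeats with period 16.
So u_{69} = u_{1 + ((69-1) mod 16)} = u_5 = 1.

1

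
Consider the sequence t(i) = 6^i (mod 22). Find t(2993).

Computing terms: t(0) = 1,  t(1) = 6,  t(2) = 14,  t(3) = 18,  t(4) = 20,  t(5) = 10,  t(6) = 16,  t(7) = 8,  t(8) = 4,  t(9) = 2,  t(10) = 12,  t(11) = 6.
Since t(11) = t(1) = 6, the sequence is eventually periodic: after a pre-period of length 1 it cycles with period 10.
For i ≥ 1, t(i) depends only on (i - 1) mod 10. (2993 - 1) mod 10 = 2, so t(2993) = t(3) = 18.

18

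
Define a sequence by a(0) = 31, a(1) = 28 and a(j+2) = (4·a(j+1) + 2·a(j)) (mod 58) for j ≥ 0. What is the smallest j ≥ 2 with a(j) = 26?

14

We have a(0) = 31; a(1) = 28; a(2) = 0; a(3) = 56; a(4) = 50; a(5) = 22; a(6) = 14; a(7) = 42; a(8) = 22; a(9) = 56; a(10) = 36; a(11) = 24; a(12) = 52; a(13) = 24; a(14) = 26; a(15) = 36; a(16) = 22; a(17) = 44; a(18) = 46; a(19) = 40; a(20) = 20; a(21) = 44; a(22) = 42; a(23) = 24; a(24) = 6; a(25) = 14; a(26) = 10; a(27) = 10; a(28) = 2; a(29) = 28; a(30) = 0.
Since (a(29), a(30)) = (a(1), a(2)) = (28, 0) (two consecutive terms determine the rest), the sequence is eventually periodic: after a pre-period of length 1 it cycles with period 28.
The value 26 first appears (with j ≥ 2) at a(14).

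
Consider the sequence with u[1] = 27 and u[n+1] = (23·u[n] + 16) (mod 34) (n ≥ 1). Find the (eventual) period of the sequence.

u[1] = 27; u[2] = 25; u[3] = 13; u[4] = 9; u[5] = 19; u[6] = 11; u[7] = 31; u[8] = 15; u[9] = 21; u[10] = 23; u[11] = 1; u[12] = 5; u[13] = 29; u[14] = 3; u[15] = 17; u[16] = 33; u[17] = 27.
The sequence repeats with period 16.

16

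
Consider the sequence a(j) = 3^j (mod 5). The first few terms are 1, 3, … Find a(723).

Computing terms: a(0) = 1; a(1) = 3; a(2) = 4; a(3) = 2; a(4) = 1.
The sequence repeats with period 4.
(723 - 0) mod 4 = 3, so a(723) = a(3) = 2.

2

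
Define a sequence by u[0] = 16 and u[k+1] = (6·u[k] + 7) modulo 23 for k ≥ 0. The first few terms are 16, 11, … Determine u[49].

We have u[0] = 16,  u[1] = 11,  u[2] = 4,  u[3] = 8,  u[4] = 9,  u[5] = 15,  u[6] = 5,  u[7] = 14,  u[8] = 22,  u[9] = 1,  u[10] = 13,  u[11] = 16.
Since u[11] = u[0] = 16, the sequence is periodic with period 11.
(49 - 0) mod 11 = 5, so u[49] = u[5] = 15.

15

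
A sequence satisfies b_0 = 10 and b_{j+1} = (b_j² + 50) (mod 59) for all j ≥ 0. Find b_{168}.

b_0 = 10; b_1 = 32; b_2 = 12; b_3 = 17; b_4 = 44; b_5 = 39; b_6 = 37; b_7 = 3; b_8 = 0; b_9 = 50; b_{10} = 13; b_{11} = 42; b_{12} = 44.
Since b_{12} = b_4 = 44, the sequence is eventually periodic: after a pre-period of length 4 it cycles with period 8.
For j ≥ 4, b_j depends only on (j - 4) mod 8. (168 - 4) mod 8 = 4, so b_{168} = b_8 = 0.

0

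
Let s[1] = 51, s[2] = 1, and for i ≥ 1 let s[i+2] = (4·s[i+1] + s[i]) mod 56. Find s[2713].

19

We have s[1] = 51; s[2] = 1; s[3] = 55; s[4] = 53; s[5] = 43; s[6] = 1; s[7] = 47; s[8] = 21; s[9] = 19; s[10] = 41; s[11] = 15; s[12] = 45; s[13] = 27; s[14] = 41; s[15] = 23; s[16] = 21; s[17] = 51; s[18] = 1.
Since (s[17], s[18]) = (s[1], s[2]) = (51, 1) (two consecutive terms determine the rest), the sequence is periodic with period 16.
(2713 - 1) mod 16 = 8, so s[2713] = s[9] = 19.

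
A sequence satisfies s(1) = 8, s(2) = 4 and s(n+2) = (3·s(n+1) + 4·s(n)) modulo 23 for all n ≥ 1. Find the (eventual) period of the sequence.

Computing terms: s(1) = 8,  s(2) = 4,  s(3) = 21,  s(4) = 10,  s(5) = 22,  s(6) = 14,  s(7) = 15,  s(8) = 9,  s(9) = 18,  s(10) = 21,  s(11) = 20,  s(12) = 6,  s(13) = 6,  s(14) = 19,  s(15) = 12,  s(16) = 20,  s(17) = 16,  s(18) = 13,  s(19) = 11,  s(20) = 16,  s(21) = 0,  s(22) = 18,  s(23) = 8,  s(24) = 4.
The sequence repeats with period 22.

22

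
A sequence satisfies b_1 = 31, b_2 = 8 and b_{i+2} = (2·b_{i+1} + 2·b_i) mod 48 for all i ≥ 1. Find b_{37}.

Listing terms: b_1 = 31,  b_2 = 8,  b_3 = 30,  b_4 = 28,  b_5 = 20,  b_6 = 0,  b_7 = 40,  b_8 = 32,  b_9 = 0,  b_{10} = 16,  b_{11} = 32,  b_{12} = 0.
Since (b_{11}, b_{12}) = (b_8, b_9) = (32, 0) (two consecutive terms determine the rest), the sequence is eventually periodic: after a pre-period of length 7 it cycles with period 3.
For i ≥ 8, b_i depends only on (i - 8) mod 3. (37 - 8) mod 3 = 2, so b_{37} = b_{10} = 16.

16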